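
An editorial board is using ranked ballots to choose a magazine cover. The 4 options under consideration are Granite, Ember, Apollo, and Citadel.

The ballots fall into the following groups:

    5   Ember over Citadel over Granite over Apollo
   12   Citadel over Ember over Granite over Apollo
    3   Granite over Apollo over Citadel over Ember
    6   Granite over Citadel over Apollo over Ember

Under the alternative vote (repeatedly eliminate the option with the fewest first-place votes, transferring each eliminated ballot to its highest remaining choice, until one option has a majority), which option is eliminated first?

Round 1: Citadel 12, Granite 9, Ember 5, Apollo 0. Apollo has the fewest and is eliminated.
Round 2: Citadel 12, Granite 9, Ember 5. Ember has the fewest and is eliminated.
Round 3: Citadel 17, Granite 9. Citadel has a majority.

Apollo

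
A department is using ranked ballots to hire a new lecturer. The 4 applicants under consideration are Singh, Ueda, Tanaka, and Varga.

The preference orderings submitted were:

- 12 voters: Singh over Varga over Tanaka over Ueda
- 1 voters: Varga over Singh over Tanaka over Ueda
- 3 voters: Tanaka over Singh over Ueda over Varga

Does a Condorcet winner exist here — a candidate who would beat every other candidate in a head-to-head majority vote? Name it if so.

Singh

Head-to-head results (16 voters total):
Singh vs Ueda: Singh wins 16–0.
Singh vs Tanaka: Singh wins 13–3.
Singh vs Varga: Singh wins 15–1.
Ueda vs Tanaka: Tanaka wins 16–0.
Ueda vs Varga: Varga wins 13–3.
Tanaka vs Varga: Varga wins 13–3.
Singh beats each rival — Ueda (16–0), Tanaka (13–3), Varga (15–1) — so Singh is the Condorcet winner.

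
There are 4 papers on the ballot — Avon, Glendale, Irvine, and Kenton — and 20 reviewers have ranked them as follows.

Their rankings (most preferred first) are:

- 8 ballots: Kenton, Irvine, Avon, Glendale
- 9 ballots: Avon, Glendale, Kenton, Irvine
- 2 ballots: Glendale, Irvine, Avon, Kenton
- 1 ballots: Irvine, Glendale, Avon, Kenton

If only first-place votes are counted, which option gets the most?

First-place vote totals:
  Avon: 9
  Glendale: 2
  Irvine: 1
  Kenton: 8
Avon has the most first-place votes.

Avon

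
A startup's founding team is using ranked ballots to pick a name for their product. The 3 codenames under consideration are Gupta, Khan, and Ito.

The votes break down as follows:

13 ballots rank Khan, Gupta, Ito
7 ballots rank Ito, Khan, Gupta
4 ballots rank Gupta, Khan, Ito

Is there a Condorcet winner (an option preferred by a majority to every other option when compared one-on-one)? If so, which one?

Head-to-head results (24 voters total):
Gupta vs Khan: Khan wins 20–4.
Gupta vs Ito: Gupta wins 17–7.
Khan vs Ito: Khan wins 17–7.
Khan beats each rival — Gupta (20–4), Ito (17–7) — so Khan is the Condorcet winner.

Khan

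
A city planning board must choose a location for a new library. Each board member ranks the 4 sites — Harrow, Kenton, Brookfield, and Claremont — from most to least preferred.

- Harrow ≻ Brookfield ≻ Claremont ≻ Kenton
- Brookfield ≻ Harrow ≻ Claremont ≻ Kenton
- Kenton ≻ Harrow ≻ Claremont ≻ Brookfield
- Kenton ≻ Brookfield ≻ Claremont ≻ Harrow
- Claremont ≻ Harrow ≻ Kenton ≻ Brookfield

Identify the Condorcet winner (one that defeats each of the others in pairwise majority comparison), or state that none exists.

Head-to-head results (5 voters total):
Harrow vs Kenton: Harrow wins 3–2.
Harrow vs Brookfield: Harrow wins 3–2.
Harrow vs Claremont: Harrow wins 3–2.
Kenton vs Brookfield: Kenton wins 3–2.
Kenton vs Claremont: Claremont wins 3–2.
Brookfield vs Claremont: Brookfield wins 3–2.
Harrow beats each rival — Kenton (3–2), Brookfield (3–2), Claremont (3–2) — so Harrow is the Condorcet winner.

Harrow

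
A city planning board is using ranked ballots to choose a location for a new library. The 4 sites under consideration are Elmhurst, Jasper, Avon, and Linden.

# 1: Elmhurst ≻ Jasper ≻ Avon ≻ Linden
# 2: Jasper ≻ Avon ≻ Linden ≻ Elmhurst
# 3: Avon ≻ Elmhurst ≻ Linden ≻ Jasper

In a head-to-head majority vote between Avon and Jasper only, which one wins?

Jasper

Ballots ranking Avon above Jasper: 1.
Ballots ranking Jasper above Avon: 2.
Jasper wins the head-to-head, 2–1.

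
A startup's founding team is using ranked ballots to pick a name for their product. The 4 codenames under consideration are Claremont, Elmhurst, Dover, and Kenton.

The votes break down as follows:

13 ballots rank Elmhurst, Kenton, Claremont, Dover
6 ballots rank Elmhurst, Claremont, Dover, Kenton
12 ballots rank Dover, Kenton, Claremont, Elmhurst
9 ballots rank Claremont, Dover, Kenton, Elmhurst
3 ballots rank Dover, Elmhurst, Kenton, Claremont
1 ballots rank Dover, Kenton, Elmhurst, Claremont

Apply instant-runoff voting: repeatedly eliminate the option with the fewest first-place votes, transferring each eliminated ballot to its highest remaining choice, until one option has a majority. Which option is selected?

Round 1: Elmhurst 19, Dover 16, Claremont 9, Kenton 0. Kenton has the fewest and is eliminated.
Round 2: Elmhurst 19, Dover 16, Claremont 9. Claremont has the fewest and is eliminated.
Round 3: Dover 25, Elmhurst 19. Dover has a majority.

Dover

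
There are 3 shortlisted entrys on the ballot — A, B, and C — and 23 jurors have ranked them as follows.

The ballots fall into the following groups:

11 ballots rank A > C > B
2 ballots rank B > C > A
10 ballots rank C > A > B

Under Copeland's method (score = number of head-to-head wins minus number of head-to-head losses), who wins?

C

Pairwise results:
  A vs B: A wins 21–2.
  A vs C: C wins 12–11.
  B vs C: C wins 21–2.
Copeland scores (wins − losses):
  A: 1 − 1 = 0
  B: 0 − 2 = -2
  C: 2 − 0 = 2
C has the best Copeland score.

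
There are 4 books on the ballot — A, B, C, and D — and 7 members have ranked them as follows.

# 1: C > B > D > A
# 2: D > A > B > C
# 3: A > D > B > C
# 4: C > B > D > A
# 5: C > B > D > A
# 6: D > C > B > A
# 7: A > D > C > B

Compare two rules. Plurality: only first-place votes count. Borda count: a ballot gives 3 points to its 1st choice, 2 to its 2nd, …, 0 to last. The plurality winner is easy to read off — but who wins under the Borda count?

D

Plurality first-place counts: A 2, B 0, C 3, D 2 → C.
Borda totals: A 8, B 9, C 12, D 13 → D.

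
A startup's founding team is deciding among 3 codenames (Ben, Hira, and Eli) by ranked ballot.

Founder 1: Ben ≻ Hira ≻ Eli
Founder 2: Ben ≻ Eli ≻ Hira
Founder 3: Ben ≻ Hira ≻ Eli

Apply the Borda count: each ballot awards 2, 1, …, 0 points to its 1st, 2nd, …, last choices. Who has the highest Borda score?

Borda scores:
  Ben: 2 + 2 + 2 = 6
  Hira: 1 + 0 + 1 = 2
  Eli: 0 + 1 + 0 = 1
Ben has the highest total.

Ben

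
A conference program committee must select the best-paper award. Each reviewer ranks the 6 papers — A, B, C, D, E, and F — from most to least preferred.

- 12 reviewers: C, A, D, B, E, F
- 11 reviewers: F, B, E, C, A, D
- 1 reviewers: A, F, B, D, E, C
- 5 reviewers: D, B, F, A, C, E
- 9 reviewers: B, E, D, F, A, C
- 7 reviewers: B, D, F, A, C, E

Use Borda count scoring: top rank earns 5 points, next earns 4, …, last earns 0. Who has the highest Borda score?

B

Borda scores:
  A: 12·4 + 11·1 + 5 + 5·2 + 9·1 + 7·2 = 97
  B: 12·2 + 11·4 + 3 + 5·4 + 9·5 + 7·5 = 171
  C: 12·5 + 11·2 + 0 + 5·1 + 9·0 + 7·1 = 94
  D: 12·3 + 11·0 + 2 + 5·5 + 9·3 + 7·4 = 118
  E: 12·1 + 11·3 + 1 + 5·0 + 9·4 + 7·0 = 82
  F: 12·0 + 11·5 + 4 + 5·3 + 9·2 + 7·3 = 113
B has the highest total.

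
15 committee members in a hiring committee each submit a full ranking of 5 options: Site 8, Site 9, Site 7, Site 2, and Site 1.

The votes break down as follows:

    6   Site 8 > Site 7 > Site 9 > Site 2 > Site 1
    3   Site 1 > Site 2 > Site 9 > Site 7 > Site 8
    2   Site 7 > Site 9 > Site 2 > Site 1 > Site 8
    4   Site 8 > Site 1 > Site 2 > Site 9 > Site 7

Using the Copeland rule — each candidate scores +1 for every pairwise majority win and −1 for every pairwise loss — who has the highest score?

Site 8

Pairwise results:
  Site 8 vs Site 9: Site 8 wins 10–5.
  Site 8 vs Site 7: Site 8 wins 10–5.
  Site 8 vs Site 2: Site 8 wins 10–5.
  Site 8 vs Site 1: Site 8 wins 10–5.
  Site 9 vs Site 7: Site 7 wins 8–7.
  Site 9 vs Site 2: Site 9 wins 8–7.
  Site 9 vs Site 1: Site 9 wins 8–7.
  Site 7 vs Site 2: Site 7 wins 8–7.
  Site 7 vs Site 1: Site 7 wins 8–7.
  Site 2 vs Site 1: Site 2 wins 8–7.
Copeland scores (wins − losses):
  Site 8: 4 − 0 = 4
  Site 9: 2 − 2 = 0
  Site 7: 3 − 1 = 2
  Site 2: 1 − 3 = -2
  Site 1: 0 − 4 = -4
Site 8 has the best Copeland score.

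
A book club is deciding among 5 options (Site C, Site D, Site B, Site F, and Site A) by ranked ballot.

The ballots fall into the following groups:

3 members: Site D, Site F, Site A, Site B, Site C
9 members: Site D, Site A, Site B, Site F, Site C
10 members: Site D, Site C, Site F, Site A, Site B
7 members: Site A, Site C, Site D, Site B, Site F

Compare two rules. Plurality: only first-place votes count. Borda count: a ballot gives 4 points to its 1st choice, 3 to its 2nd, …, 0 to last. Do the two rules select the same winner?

Plurality first-place counts: Site C 0, Site D 22, Site B 0, Site F 0, Site A 7 → Site D.
Borda totals: Site C 51, Site D 102, Site B 28, Site F 38, Site A 71 → Site D.
The two rules agree on Site D.

Yes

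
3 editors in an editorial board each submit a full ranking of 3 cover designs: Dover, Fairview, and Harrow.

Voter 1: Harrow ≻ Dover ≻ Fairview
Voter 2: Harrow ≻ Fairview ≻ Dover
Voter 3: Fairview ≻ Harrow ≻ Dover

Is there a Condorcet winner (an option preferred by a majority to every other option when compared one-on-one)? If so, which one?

Harrow

Head-to-head results (3 voters total):
Dover vs Fairview: Fairview wins 2–1.
Dover vs Harrow: Harrow wins 3–0.
Fairview vs Harrow: Harrow wins 2–1.
Harrow beats each rival — Dover (3–0), Fairview (2–1) — so Harrow is the Condorcet winner.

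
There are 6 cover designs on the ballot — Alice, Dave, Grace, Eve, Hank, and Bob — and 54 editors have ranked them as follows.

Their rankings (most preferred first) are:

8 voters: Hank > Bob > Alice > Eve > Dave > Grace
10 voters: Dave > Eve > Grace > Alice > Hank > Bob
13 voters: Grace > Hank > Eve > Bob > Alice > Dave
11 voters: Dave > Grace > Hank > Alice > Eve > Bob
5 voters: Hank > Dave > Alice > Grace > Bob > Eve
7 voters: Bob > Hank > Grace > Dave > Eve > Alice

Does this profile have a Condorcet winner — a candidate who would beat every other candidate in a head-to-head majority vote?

No

Head-to-head results (54 voters total):
Alice vs Dave: Dave wins 33–21.
Alice vs Grace: Grace wins 41–13.
Alice vs Eve: Eve wins 30–24.
Alice vs Hank: Hank wins 44–10.
Alice vs Bob: Bob wins 28–26.
Dave vs Grace: Dave wins 34–20.
Dave vs Eve: Dave wins 33–21.
Dave vs Hank: Hank wins 33–21.
Dave vs Bob: Bob wins 28–26.
Grace vs Eve: Grace wins 36–18.
Grace vs Hank: Grace wins 34–20.
Grace vs Bob: Grace wins 39–15.
Eve vs Hank: Hank wins 44–10.
Eve vs Bob: Eve wins 34–20.
Hank vs Bob: Hank wins 47–7.
No candidate beats all others: Dave beats Grace beats Hank beats Dave, a majority cycle.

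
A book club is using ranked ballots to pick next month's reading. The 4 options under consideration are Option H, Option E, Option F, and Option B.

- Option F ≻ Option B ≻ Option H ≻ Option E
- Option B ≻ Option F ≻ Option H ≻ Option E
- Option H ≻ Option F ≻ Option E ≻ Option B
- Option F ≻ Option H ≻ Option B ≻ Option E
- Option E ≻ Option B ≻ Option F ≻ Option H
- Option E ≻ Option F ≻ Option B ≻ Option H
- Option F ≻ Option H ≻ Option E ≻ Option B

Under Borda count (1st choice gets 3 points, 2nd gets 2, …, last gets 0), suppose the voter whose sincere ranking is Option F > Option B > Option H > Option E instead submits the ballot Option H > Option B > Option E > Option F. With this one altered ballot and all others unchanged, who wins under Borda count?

Borda totals with the altered ballot: Option H 11, Option E 9, Option F 13, Option B 9.
The winner is unchanged: still Option F.

Option F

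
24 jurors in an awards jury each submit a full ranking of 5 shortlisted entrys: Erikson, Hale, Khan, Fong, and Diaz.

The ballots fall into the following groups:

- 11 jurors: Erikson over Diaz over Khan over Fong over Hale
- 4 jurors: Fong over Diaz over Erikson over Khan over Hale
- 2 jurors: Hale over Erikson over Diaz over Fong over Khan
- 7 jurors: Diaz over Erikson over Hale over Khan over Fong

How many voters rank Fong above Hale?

Ballots ranking Fong above Hale: 11+4 = 15.
Ballots ranking Hale above Fong: 2+7 = 9.
So 15 of 24 voters prefer Fong to Hale.

15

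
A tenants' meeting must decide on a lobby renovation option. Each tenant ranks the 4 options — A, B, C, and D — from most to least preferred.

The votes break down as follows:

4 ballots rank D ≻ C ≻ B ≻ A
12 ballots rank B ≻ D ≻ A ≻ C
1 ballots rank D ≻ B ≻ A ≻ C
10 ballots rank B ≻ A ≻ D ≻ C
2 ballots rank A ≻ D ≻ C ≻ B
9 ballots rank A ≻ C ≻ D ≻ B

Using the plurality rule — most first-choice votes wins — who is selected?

First-place vote totals:
  A: 11
  B: 22
  C: 0
  D: 5
B has the most first-place votes.

B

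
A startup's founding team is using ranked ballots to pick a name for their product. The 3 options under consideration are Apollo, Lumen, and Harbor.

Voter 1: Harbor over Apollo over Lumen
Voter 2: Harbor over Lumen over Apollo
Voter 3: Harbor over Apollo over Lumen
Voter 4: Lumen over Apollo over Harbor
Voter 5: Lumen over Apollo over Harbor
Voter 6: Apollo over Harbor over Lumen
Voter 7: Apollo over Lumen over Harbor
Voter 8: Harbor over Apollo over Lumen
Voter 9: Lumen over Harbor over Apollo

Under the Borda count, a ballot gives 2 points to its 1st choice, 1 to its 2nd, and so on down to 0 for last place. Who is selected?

Harbor

Borda scores:
  Apollo: 1 + 0 + 1 + 1 + 1 + 2 + 2 + 1 + 0 = 9
  Lumen: 0 + 1 + 0 + 2 + 2 + 0 + 1 + 0 + 2 = 8
  Harbor: 2 + 2 + 2 + 0 + 0 + 1 + 0 + 2 + 1 = 10
Harbor has the highest total.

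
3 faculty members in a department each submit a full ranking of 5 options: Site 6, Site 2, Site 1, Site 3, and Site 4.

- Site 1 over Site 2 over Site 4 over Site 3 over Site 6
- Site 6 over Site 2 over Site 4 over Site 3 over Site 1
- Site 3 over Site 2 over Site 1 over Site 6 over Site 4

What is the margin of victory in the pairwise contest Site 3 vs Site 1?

Ballots ranking Site 3 above Site 1: 2.
Ballots ranking Site 1 above Site 3: 1.
Site 3 wins 2–1, a margin of 1.

1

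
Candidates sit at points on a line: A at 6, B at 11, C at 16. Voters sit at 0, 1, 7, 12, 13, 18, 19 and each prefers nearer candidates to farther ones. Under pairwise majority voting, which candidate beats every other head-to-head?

B

With single-peaked preferences on a line, the Condorcet winner is the candidate closest to the median voter.
The median voter (position 12) is closest to B at 11.
Check: B vs C — voters closer to B: 5 of 7.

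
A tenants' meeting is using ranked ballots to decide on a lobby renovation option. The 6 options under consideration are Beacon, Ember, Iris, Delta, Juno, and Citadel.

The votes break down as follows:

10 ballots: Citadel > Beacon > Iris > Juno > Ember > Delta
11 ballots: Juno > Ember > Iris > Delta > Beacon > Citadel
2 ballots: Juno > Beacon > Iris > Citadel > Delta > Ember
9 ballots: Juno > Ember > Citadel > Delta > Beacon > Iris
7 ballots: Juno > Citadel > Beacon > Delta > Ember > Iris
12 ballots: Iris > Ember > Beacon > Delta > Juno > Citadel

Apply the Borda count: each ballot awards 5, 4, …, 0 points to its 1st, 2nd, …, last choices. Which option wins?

Borda scores:
  Beacon: 10·4 + 11·1 + 2·4 + 9·1 + 7·3 + 12·3 = 125
  Ember: 10·1 + 11·4 + 2·0 + 9·4 + 7·1 + 12·4 = 145
  Iris: 10·3 + 11·3 + 2·3 + 9·0 + 7·0 + 12·5 = 129
  Delta: 10·0 + 11·2 + 2·1 + 9·2 + 7·2 + 12·2 = 80
  Juno: 10·2 + 11·5 + 2·5 + 9·5 + 7·5 + 12·1 = 177
  Citadel: 10·5 + 11·0 + 2·2 + 9·3 + 7·4 + 12·0 = 109
Juno has the highest total.

Juno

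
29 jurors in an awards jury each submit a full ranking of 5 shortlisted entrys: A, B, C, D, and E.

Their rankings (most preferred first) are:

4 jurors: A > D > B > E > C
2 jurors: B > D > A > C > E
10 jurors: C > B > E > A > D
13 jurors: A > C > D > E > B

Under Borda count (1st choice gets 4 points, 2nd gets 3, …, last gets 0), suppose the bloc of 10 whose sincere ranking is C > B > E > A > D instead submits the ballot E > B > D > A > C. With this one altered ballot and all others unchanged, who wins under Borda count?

Borda totals with the altered ballot: A 82, B 46, C 41, D 64, E 57.
The winner is unchanged: still A.

A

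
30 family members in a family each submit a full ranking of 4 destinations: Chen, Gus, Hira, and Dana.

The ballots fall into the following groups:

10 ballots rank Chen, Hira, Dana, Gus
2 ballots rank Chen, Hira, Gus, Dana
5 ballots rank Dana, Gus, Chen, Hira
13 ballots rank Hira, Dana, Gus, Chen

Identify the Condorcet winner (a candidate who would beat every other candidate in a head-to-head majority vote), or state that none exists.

There is no Condorcet winner

Head-to-head results (30 voters total):
Chen vs Gus: Gus wins 18–12.
Chen vs Hira: Chen wins 17–13.
Chen vs Dana: Dana wins 18–12.
Gus vs Hira: Hira wins 25–5.
Gus vs Dana: Dana wins 28–2.
Hira vs Dana: Hira wins 25–5.
No candidate beats all others: Chen beats Hira beats Gus beats Chen, a majority cycle.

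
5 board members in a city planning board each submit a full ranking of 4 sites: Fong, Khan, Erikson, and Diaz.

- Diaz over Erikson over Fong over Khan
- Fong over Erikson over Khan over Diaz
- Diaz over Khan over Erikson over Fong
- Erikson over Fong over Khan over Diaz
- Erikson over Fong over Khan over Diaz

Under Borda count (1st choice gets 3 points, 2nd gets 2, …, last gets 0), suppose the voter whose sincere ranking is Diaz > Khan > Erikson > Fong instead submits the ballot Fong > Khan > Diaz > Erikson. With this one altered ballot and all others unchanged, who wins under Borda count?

Borda totals with the altered ballot: Fong 11, Khan 5, Erikson 10, Diaz 4.
The switch changes the winner from Erikson to Fong.

Fong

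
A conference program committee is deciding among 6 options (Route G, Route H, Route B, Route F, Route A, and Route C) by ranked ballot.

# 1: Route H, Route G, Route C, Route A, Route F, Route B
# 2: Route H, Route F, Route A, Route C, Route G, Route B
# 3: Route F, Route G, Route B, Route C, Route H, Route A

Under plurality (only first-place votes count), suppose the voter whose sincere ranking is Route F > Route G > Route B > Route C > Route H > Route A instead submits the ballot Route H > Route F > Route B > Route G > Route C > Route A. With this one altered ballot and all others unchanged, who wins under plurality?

Route H

First-place totals with the altered ballot: Route G 0, Route H 3, Route B 0, Route F 0, Route A 0, Route C 0.
The winner is unchanged: still Route H.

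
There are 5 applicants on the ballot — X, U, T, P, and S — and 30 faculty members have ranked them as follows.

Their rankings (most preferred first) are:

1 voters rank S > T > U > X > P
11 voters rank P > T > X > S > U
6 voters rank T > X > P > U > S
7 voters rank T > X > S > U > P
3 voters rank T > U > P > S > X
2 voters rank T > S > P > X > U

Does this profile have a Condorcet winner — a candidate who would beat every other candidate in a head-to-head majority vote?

Yes

Head-to-head results (30 voters total):
X vs U: X wins 26–4.
X vs T: T wins 30–0.
X vs P: P wins 16–14.
X vs S: X wins 24–6.
U vs T: T wins 30–0.
U vs P: P wins 19–11.
U vs S: S wins 21–9.
T vs P: T wins 19–11.
T vs S: T wins 29–1.
P vs S: P wins 20–10.
T beats each rival — X (30–0), U (30–0), P (19–11), S (29–1) — so T is the Condorcet winner.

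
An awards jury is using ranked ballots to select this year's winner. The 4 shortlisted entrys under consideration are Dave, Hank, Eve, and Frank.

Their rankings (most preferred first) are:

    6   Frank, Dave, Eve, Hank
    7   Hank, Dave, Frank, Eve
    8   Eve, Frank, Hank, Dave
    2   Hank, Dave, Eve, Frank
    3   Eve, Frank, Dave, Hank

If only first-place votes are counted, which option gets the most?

First-place vote totals:
  Dave: 0
  Hank: 9
  Eve: 11
  Frank: 6
Eve has the most first-place votes.

Eve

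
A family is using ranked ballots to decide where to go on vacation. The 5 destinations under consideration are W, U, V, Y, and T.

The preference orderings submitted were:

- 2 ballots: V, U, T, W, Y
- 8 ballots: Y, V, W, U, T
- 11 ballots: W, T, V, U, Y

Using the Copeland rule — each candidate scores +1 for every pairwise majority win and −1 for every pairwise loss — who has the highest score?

W

Pairwise results:
  W vs U: W wins 19–2.
  W vs V: W wins 11–10.
  W vs Y: W wins 13–8.
  W vs T: W wins 19–2.
  U vs V: V wins 21–0.
  U vs Y: U wins 13–8.
  U vs T: T wins 11–10.
  V vs Y: V wins 13–8.
  V vs T: T wins 11–10.
  Y vs T: T wins 13–8.
Copeland scores (wins − losses):
  W: 4 − 0 = 4
  U: 1 − 3 = -2
  V: 2 − 2 = 0
  Y: 0 − 4 = -4
  T: 3 − 1 = 2
W has the best Copeland score.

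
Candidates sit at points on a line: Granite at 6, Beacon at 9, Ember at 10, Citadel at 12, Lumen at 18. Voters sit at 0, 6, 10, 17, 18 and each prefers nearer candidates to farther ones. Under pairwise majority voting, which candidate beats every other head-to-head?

With single-peaked preferences on a line, the Condorcet winner is the candidate closest to the median voter.
The median voter (position 10) is closest to Ember at 10.
Check: Ember vs Beacon — voters closer to Ember: 3 of 5.

Ember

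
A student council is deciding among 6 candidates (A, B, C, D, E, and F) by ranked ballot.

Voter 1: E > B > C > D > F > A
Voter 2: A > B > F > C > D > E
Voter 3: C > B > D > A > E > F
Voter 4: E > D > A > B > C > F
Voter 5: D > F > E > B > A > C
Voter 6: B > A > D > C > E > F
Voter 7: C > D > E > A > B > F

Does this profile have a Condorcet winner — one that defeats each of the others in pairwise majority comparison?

Head-to-head results (7 voters total):
A vs B: B wins 4–3.
A vs C: A wins 4–3.
A vs D: D wins 5–2.
A vs E: E wins 4–3.
A vs F: A wins 5–2.
B vs C: B wins 5–2.
B vs D: B wins 4–3.
B vs E: E wins 4–3.
B vs F: B wins 6–1.
C vs D: C wins 4–3.
C vs E: C wins 4–3.
C vs F: C wins 5–2.
D vs E: D wins 5–2.
D vs F: D wins 6–1.
E vs F: E wins 5–2.
No candidate beats all others: A beats C beats D beats A, a majority cycle.

No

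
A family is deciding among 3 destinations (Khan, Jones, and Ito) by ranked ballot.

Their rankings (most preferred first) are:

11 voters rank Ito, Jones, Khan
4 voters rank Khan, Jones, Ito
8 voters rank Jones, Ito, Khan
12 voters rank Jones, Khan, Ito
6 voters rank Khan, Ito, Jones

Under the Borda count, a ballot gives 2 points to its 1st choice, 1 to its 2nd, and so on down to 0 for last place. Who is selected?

Borda scores:
  Khan: 11·0 + 4·2 + 8·0 + 12·1 + 6·2 = 32
  Jones: 11·1 + 4·1 + 8·2 + 12·2 + 6·0 = 55
  Ito: 11·2 + 4·0 + 8·1 + 12·0 + 6·1 = 36
Jones has the highest total.

Jones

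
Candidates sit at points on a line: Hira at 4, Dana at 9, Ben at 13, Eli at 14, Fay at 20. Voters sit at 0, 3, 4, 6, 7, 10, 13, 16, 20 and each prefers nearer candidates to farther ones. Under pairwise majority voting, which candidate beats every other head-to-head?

With single-peaked preferences on a line, the Condorcet winner is the candidate closest to the median voter.
The median voter (position 7) is closest to Dana at 9.
Check: Dana vs Hira — voters closer to Dana: 5 of 9.

Dana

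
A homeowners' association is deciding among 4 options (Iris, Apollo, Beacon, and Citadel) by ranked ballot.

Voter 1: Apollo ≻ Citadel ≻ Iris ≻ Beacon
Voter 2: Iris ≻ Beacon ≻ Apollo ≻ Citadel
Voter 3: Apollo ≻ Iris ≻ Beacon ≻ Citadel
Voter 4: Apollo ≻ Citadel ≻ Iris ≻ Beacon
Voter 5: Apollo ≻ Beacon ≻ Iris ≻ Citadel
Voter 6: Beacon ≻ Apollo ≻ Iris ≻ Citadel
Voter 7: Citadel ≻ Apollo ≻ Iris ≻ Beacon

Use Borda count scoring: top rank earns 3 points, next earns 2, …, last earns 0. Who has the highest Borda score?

Apollo

Borda scores:
  Iris: 1 + 3 + 2 + 1 + 1 + 1 + 1 = 10
  Apollo: 3 + 1 + 3 + 3 + 3 + 2 + 2 = 17
  Beacon: 0 + 2 + 1 + 0 + 2 + 3 + 0 = 8
  Citadel: 2 + 0 + 0 + 2 + 0 + 0 + 3 = 7
Apollo has the highest total.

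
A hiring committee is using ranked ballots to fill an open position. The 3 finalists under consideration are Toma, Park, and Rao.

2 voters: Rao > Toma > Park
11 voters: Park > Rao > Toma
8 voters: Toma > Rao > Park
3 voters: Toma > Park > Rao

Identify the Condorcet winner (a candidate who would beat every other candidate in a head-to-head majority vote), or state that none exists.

None — there is no Condorcet winner

Head-to-head results (24 voters total):
Toma vs Park: Toma wins 13–11.
Toma vs Rao: Rao wins 13–11.
Park vs Rao: Park wins 14–10.
No candidate beats all others: Toma beats Park beats Rao beats Toma, a majority cycle.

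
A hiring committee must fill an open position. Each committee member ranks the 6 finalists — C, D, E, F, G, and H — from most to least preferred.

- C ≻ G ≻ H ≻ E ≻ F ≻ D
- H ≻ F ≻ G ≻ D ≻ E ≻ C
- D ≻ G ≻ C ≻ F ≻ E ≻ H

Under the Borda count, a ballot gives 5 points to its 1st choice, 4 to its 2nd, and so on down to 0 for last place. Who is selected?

Borda scores:
  C: 5 + 0 + 3 = 8
  D: 0 + 2 + 5 = 7
  E: 2 + 1 + 1 = 4
  F: 1 + 4 + 2 = 7
  G: 4 + 3 + 4 = 11
  H: 3 + 5 + 0 = 8
G has the highest total.

G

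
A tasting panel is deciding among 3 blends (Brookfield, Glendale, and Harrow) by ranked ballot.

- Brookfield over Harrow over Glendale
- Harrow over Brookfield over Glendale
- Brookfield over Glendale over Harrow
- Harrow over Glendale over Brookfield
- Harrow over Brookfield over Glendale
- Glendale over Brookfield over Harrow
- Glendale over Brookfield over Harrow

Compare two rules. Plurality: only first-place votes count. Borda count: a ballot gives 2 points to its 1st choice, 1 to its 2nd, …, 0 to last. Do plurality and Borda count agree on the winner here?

Plurality first-place counts: Brookfield 2, Glendale 2, Harrow 3 → Harrow.
Borda totals: Brookfield 8, Glendale 6, Harrow 7 → Brookfield.
The two rules disagree: plurality picks Harrow, Borda picks Brookfield.

No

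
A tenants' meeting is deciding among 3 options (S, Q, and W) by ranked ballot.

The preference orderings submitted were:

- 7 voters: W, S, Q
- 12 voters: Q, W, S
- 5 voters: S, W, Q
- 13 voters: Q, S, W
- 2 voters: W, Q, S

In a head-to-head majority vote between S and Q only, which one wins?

Q

Ballots ranking S above Q: 7+5 = 12.
Ballots ranking Q above S: 12+13+2 = 27.
Q wins the head-to-head, 27–12.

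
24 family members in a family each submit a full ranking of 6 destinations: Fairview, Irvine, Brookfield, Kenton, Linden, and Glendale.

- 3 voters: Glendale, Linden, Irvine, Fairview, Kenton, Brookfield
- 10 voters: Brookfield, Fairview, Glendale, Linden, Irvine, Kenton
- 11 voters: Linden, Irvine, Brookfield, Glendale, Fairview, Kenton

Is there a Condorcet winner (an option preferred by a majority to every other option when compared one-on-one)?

No

Head-to-head results (24 voters total):
Fairview vs Irvine: Irvine wins 14–10.
Fairview vs Brookfield: Brookfield wins 21–3.
Fairview vs Kenton: Fairview wins 24–0.
Fairview vs Linden: Linden wins 14–10.
Fairview vs Glendale: Glendale wins 14–10.
Irvine vs Brookfield: Irvine wins 14–10.
Irvine vs Kenton: Irvine wins 24–0.
Irvine vs Linden: Linden wins 24–0.
Irvine vs Glendale: Glendale wins 13–11.
Brookfield vs Kenton: Brookfield wins 21–3.
Brookfield vs Linden: Linden wins 14–10.
Brookfield vs Glendale: Brookfield wins 21–3.
Kenton vs Linden: Linden wins 24–0.
Kenton vs Glendale: Glendale wins 24–0.
Linden vs Glendale: Glendale wins 13–11.
No candidate beats all others: Irvine beats Brookfield beats Glendale beats Irvine, a majority cycle.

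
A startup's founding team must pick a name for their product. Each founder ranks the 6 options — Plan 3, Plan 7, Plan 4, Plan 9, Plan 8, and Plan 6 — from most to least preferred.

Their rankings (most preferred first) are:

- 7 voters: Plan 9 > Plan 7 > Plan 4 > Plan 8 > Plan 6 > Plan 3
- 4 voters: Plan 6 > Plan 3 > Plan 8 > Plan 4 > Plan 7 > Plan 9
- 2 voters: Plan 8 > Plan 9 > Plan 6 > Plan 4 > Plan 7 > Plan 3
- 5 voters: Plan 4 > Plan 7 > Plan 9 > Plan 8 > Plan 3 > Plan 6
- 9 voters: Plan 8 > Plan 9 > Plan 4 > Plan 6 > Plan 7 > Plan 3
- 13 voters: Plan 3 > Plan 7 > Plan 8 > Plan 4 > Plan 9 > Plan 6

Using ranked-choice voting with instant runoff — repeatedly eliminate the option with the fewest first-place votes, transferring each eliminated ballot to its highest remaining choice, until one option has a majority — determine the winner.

Plan 9

Round 1: Plan 3 13, Plan 8 11, Plan 9 7, Plan 4 5, Plan 6 4, Plan 7 0. Plan 7 has the fewest and is eliminated.
Round 2: Plan 3 13, Plan 8 11, Plan 9 7, Plan 4 5, Plan 6 4. Plan 6 has the fewest and is eliminated.
Round 3: Plan 3 17, Plan 8 11, Plan 9 7, Plan 4 5. Plan 4 has the fewest and is eliminated.
Round 4: Plan 3 17, Plan 9 12, Plan 8 11. Plan 8 has the fewest and is eliminated.
Round 5: Plan 9 23, Plan 3 17. Plan 9 has a majority.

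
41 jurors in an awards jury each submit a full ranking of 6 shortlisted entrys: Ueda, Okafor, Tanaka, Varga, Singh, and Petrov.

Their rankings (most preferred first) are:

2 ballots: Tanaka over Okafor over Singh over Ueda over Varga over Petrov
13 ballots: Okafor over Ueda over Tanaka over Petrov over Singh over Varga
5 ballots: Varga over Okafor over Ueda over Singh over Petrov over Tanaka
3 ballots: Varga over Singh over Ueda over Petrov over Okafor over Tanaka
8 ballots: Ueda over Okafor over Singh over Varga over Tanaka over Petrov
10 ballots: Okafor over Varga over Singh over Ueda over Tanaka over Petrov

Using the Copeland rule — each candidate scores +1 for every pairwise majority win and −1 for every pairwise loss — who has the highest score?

Pairwise results:
  Ueda vs Okafor: Okafor wins 30–11.
  Ueda vs Tanaka: Ueda wins 39–2.
  Ueda vs Varga: Ueda wins 23–18.
  Ueda vs Singh: Ueda wins 26–15.
  Ueda vs Petrov: Ueda wins 41–0.
  Okafor vs Tanaka: Okafor wins 39–2.
  Okafor vs Varga: Okafor wins 33–8.
  Okafor vs Singh: Okafor wins 38–3.
  Okafor vs Petrov: Okafor wins 38–3.
  Tanaka vs Varga: Varga wins 26–15.
  Tanaka vs Singh: Singh wins 26–15.
  Tanaka vs Petrov: Tanaka wins 33–8.
  Varga vs Singh: Singh wins 23–18.
  Varga vs Petrov: Varga wins 28–13.
  Singh vs Petrov: Singh wins 28–13.
Copeland scores (wins − losses):
  Ueda: 4 − 1 = 3
  Okafor: 5 − 0 = 5
  Tanaka: 1 − 4 = -3
  Varga: 2 − 3 = -1
  Singh: 3 − 2 = 1
  Petrov: 0 − 5 = -5
Okafor has the best Copeland score.

Okafor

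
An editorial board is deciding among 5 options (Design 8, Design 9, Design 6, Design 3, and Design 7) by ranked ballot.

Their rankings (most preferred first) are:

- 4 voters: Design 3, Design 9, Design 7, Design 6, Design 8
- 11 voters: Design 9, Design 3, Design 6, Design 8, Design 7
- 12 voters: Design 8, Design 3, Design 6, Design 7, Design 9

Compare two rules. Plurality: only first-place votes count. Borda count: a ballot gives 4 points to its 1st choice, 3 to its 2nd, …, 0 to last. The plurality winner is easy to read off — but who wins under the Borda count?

Plurality first-place counts: Design 8 12, Design 9 11, Design 6 0, Design 3 4, Design 7 0 → Design 8.
Borda totals: Design 8 59, Design 9 56, Design 6 50, Design 3 85, Design 7 20 → Design 3.

Design 3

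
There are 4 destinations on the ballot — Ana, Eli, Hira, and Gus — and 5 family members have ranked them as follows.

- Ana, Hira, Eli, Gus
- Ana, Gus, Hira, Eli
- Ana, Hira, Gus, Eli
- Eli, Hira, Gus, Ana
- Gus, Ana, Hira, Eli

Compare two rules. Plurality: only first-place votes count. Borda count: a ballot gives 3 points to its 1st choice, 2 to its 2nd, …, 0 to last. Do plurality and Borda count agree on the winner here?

Yes

Plurality first-place counts: Ana 3, Eli 1, Hira 0, Gus 1 → Ana.
Borda totals: Ana 11, Eli 4, Hira 8, Gus 7 → Ana.
The two rules agree on Ana.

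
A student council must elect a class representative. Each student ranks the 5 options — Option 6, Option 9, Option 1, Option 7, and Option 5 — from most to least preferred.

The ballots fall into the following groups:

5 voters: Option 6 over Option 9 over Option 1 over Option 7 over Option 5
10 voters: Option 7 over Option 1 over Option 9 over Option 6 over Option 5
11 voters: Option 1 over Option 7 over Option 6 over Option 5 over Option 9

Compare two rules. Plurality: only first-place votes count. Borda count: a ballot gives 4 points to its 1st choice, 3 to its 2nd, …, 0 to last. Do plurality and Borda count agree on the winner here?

Yes

Plurality first-place counts: Option 6 5, Option 9 0, Option 1 11, Option 7 10, Option 5 0 → Option 1.
Borda totals: Option 6 52, Option 9 35, Option 1 84, Option 7 78, Option 5 11 → Option 1.
The two rules agree on Option 1.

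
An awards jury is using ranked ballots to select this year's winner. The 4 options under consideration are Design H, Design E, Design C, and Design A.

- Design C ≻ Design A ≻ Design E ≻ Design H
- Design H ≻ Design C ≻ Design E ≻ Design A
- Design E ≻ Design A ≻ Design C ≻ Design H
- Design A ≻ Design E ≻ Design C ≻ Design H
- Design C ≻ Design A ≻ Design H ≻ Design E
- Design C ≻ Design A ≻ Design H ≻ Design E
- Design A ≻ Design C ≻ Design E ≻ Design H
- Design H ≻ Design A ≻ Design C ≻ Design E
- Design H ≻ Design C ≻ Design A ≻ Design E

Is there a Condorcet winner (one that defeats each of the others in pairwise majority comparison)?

Head-to-head results (9 voters total):
Design H vs Design E: Design H wins 5–4.
Design H vs Design C: Design C wins 6–3.
Design H vs Design A: Design A wins 6–3.
Design E vs Design C: Design C wins 7–2.
Design E vs Design A: Design A wins 7–2.
Design C vs Design A: Design C wins 5–4.
Design C beats each rival — Design H (6–3), Design E (7–2), Design A (5–4) — so Design C is the Condorcet winner.

Yes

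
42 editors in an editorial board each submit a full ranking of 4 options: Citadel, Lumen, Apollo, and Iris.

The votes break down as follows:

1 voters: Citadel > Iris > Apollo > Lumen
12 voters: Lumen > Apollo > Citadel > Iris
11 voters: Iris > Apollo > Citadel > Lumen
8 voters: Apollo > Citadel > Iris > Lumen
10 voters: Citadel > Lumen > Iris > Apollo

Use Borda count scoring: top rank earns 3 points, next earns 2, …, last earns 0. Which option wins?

Borda scores:
  Citadel: 3 + 12·1 + 11·1 + 8·2 + 10·3 = 72
  Lumen: 0 + 12·3 + 11·0 + 8·0 + 10·2 = 56
  Apollo: 1 + 12·2 + 11·2 + 8·3 + 10·0 = 71
  Iris: 2 + 12·0 + 11·3 + 8·1 + 10·1 = 53
Citadel has the highest total.

Citadel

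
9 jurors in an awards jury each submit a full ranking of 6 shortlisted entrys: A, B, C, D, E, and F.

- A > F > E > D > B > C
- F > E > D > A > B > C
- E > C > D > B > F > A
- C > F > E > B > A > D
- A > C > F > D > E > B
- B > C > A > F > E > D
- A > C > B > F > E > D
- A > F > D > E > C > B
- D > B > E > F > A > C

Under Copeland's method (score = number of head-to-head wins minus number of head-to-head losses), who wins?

Pairwise results:
  A vs B: A wins 5–4.
  A vs C: A wins 6–3.
  A vs D: A wins 6–3.
  A vs E: A wins 5–4.
  A vs F: A wins 5–4.
  B vs C: C wins 5–4.
  B vs D: D wins 6–3.
  B vs E: E wins 6–3.
  B vs F: F wins 5–4.
  C vs D: C wins 5–4.
  C vs E: E wins 5–4.
  C vs F: C wins 5–4.
  D vs E: E wins 6–3.
  D vs F: F wins 7–2.
  E vs F: F wins 7–2.
Copeland scores (wins − losses):
  A: 5 − 0 = 5
  B: 0 − 5 = -5
  C: 3 − 2 = 1
  D: 1 − 4 = -3
  E: 3 − 2 = 1
  F: 3 − 2 = 1
A has the best Copeland score.

A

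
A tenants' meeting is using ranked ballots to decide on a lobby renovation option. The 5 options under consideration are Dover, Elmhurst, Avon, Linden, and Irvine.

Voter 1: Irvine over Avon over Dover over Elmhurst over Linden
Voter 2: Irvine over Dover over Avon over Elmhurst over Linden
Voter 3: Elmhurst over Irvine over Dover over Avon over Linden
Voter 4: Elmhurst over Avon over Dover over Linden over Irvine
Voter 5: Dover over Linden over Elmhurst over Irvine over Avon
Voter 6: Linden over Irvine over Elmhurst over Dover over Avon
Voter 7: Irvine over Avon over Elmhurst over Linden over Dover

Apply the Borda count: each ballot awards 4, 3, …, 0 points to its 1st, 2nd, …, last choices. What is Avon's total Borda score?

Borda scores:
  Dover: 2 + 3 + 2 + 2 + 4 + 1 + 0 = 14
  Elmhurst: 1 + 1 + 4 + 4 + 2 + 2 + 2 = 16
  Avon: 3 + 2 + 1 + 3 + 0 + 0 + 3 = 12
  Linden: 0 + 0 + 0 + 1 + 3 + 4 + 1 = 9
  Irvine: 4 + 4 + 3 + 0 + 1 + 3 + 4 = 19

12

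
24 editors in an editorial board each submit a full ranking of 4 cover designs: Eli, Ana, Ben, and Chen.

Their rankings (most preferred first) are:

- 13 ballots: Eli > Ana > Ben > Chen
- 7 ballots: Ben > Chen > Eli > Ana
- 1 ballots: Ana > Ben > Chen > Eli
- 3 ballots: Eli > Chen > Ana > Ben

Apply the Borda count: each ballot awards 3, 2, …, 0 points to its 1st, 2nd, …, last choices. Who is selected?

Eli

Borda scores:
  Eli: 13·3 + 7·1 + 0 + 3·3 = 55
  Ana: 13·2 + 7·0 + 3 + 3·1 = 32
  Ben: 13·1 + 7·3 + 2 + 3·0 = 36
  Chen: 13·0 + 7·2 + 1 + 3·2 = 21
Eli has the highest total.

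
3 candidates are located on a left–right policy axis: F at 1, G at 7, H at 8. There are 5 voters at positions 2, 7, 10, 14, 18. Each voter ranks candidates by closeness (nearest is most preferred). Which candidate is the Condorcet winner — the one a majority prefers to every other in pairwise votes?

H

With single-peaked preferences on a line, the Condorcet winner is the candidate closest to the median voter.
The median voter (position 10) is closest to H at 8.
Check: H vs F — voters closer to H: 4 of 5.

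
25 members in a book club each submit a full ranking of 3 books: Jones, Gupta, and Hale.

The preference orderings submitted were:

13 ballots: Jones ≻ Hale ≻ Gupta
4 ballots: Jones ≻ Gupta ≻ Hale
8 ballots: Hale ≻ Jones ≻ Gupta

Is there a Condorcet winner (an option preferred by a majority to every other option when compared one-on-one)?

Head-to-head results (25 voters total):
Jones vs Gupta: Jones wins 25–0.
Jones vs Hale: Jones wins 17–8.
Gupta vs Hale: Hale wins 21–4.
Jones beats each rival — Gupta (25–0), Hale (17–8) — so Jones is the Condorcet winner.

Yes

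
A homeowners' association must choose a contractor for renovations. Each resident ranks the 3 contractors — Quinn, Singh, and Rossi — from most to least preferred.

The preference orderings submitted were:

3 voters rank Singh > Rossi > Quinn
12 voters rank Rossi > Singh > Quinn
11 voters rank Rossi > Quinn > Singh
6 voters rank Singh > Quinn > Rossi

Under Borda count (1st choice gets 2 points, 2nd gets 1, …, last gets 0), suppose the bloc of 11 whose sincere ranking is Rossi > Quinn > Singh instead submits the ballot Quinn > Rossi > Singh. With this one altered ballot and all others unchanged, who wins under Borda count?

Borda totals with the altered ballot: Quinn 28, Singh 30, Rossi 38.
The winner is unchanged: still Rossi.

Rossi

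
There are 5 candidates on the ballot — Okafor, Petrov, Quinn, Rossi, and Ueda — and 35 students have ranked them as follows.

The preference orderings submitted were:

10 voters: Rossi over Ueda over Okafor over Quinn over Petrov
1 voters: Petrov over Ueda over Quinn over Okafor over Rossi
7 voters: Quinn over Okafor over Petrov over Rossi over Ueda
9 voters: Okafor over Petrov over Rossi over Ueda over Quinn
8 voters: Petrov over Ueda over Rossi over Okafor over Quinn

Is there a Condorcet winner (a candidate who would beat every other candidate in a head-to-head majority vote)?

No

Head-to-head results (35 voters total):
Okafor vs Petrov: Okafor wins 26–9.
Okafor vs Quinn: Okafor wins 27–8.
Okafor vs Rossi: Rossi wins 18–17.
Okafor vs Ueda: Ueda wins 19–16.
Petrov vs Quinn: Petrov wins 18–17.
Petrov vs Rossi: Petrov wins 25–10.
Petrov vs Ueda: Petrov wins 25–10.
Quinn vs Rossi: Rossi wins 27–8.
Quinn vs Ueda: Ueda wins 28–7.
Rossi vs Ueda: Rossi wins 26–9.
No candidate beats all others: Okafor beats Petrov beats Rossi beats Okafor, a majority cycle.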